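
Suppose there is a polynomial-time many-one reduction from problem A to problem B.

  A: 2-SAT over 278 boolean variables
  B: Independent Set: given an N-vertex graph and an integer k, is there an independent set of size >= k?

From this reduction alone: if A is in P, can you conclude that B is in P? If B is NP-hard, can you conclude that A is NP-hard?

A poly-time reduction A <=_p B transfers tractability DOWN (B easy => A easy) and hardness UP (A hard => B hard), not the reverse.
From A in P, the reduction alone does NOT give B in P: any problem in P trivially reduces to SAT, yet SAT is not known to be in P.
From B NP-hard, the reduction alone does NOT give A NP-hard: again, easy problems reduce to hard ones.
(Here in fact A is P and B is NP-complete.)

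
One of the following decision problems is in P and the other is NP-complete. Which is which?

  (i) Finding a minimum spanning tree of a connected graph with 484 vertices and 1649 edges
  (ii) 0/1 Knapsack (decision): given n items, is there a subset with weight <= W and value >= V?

(i) is P: Kruskal's / Prim's algorithms run in polynomial time.
(ii) is NP-complete: reduces from Subset Sum.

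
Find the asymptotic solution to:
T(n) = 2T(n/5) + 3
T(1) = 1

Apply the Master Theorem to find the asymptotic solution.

a=2, b=5, f(n)=3. log_5(2) = 0.4307. Case 1 of Master Theorem: T(n) = O(n^0.4307).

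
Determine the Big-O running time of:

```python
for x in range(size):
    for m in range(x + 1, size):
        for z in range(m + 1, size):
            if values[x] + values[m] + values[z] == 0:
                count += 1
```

Time complexity: O(n^3).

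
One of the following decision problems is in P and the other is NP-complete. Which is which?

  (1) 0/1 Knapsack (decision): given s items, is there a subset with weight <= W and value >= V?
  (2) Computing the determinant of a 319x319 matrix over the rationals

(1) is NP-complete: reduces from Subset Sum.
(2) is P: Gaussian elimination runs in O(n^3).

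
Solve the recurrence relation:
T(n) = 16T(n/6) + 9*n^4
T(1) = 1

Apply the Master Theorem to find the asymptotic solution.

a=16, b=6, f(n)=9*n^4. log_6(16) = 1.547 < 4. Case 3: T(n) = O(n^4).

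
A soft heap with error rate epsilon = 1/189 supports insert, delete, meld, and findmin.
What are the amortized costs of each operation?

Soft heaps (Chazelle) allow up to an epsilon = 1/189 fraction of elements to have corrupted (raised) keys. Insert is O(log(1/epsilon)) = O(log 189) amortized -- the structure maintains heap-ordered binary trees of rank bounded by O(log(1/epsilon)). Meld concatenates root lists: O(1) amortized. Delete and findmin are O(1) amortized.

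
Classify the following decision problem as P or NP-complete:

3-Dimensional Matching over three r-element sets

This problem is NP-complete: one of Karp's 21 NP-complete problems.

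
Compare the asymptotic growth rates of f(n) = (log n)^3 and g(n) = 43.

f(n) = (log n)^3 grows faster: any unbounded function dominates a constant.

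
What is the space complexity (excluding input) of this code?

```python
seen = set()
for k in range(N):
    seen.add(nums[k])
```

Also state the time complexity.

Space complexity: O(n).
Auxiliary storage grows linearly with the input size n in the worst case.
Time complexity: O(n).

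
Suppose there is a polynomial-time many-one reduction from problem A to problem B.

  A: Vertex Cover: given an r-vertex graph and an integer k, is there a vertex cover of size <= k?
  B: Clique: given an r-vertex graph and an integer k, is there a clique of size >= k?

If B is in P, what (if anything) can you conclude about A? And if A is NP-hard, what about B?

A poly-time reduction A <=_p B means any A-instance can be transformed to a B-instance in poly time.
If B is in P: compose the reduction with B's poly-time algorithm to solve A in poly time, so A is in P.
If A is NP-hard: every NP problem reduces to A, which reduces to B; composing reductions, every NP problem reduces to B, so B is NP-hard.
(Here in fact A is NP-complete and B is NP-complete.)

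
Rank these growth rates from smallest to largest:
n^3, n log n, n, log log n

Ordered by growth rate: log log n < n < n log n < n^3.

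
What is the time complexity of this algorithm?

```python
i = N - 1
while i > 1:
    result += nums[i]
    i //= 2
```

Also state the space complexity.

Time complexity: O(log n).
Space complexity: O(1).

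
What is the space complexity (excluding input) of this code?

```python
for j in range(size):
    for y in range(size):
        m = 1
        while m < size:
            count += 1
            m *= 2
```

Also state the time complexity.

Space complexity: O(1).
Only a constant amount of auxiliary storage is used; nothing grows with n.
Time complexity: O(n^2 log n).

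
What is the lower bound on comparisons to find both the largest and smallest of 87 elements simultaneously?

Pair elements first (floor(87/2) comparisons), then find max among winners and min among losers. Total: ceil(3*87/2) - 2 = 129 comparisons.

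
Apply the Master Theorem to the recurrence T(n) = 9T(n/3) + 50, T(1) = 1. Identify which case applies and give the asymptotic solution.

a=9, b=3, f(n)=50.
log_3(9) = 2 > 0.
Since f(n) = O(n^0) is polynomially smaller than n^2, Case 1 applies.
T(n) = Theta(n^2).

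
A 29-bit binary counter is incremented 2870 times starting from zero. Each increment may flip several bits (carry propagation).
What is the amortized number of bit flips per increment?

Bit i flips on every 2^i-th increment, so over 2870 increments bit i flips floor(2870/2^i) times. Summing over i: total flips < 2 * 2870. Amortized: < 2 = O(1) per increment.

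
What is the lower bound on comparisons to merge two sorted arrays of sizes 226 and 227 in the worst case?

Adversary: with |226 - 227| <= 1 the inputs can be fully interleaved so that every adjacent pair in the merged output comes from different arrays. Then each of the 452 adjacent pairs must be directly compared, or the algorithm cannot determine their relative order. Standard merge meets this bound.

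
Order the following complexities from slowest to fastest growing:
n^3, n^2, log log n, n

Ordered by growth rate: log log n < n < n^2 < n^3.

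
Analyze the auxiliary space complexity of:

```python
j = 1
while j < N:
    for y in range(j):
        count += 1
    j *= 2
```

Space complexity: O(1).
Only a constant amount of auxiliary storage is used; nothing grows with n.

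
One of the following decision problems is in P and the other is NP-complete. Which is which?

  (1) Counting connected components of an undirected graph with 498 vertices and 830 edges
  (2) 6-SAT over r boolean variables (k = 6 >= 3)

(1) is P: BFS/DFS visits each vertex and edge once: O(V+E).
(2) is NP-complete: 3-SAT is NP-complete (Cook-Levin); k-SAT for k>=3 reduces from 3-SAT.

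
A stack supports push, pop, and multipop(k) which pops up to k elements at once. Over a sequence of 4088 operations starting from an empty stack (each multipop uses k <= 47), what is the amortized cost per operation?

Each element is pushed exactly once and popped at most once (whether by pop or as part of a multipop). So the total number of individual pops over the whole sequence is at most the number of pushes, which is at most 4088. Total work <= 2 * 4088, hence O(1) amortized per operation.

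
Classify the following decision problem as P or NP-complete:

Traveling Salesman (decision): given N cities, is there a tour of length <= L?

This problem is NP-complete: reduces from Hamiltonian Cycle.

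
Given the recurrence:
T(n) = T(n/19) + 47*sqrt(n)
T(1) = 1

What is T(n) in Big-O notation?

Each level contributes sqrt(n/19^k). Geometric series with ratio 1/sqrt(19) < 1 sums to O(sqrt(n)).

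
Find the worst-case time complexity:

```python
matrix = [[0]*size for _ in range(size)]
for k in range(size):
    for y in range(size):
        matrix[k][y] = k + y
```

Time complexity: O(n^2).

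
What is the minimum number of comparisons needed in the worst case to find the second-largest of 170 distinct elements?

Lower bound: finding the max needs 170-1 comparisons. By the adversary weight-doubling argument, the max must personally win >= ceil(log_2(170)) = 8 comparisons; the 2nd-largest is among those 8 losers, needing 8-1 more comparisons. Total >= 170-1 + 8-1 = 176. A balanced knockout tournament achieves this.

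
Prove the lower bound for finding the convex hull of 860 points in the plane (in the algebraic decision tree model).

Reduction from sorting: given 860 numbers x_1,...,x_{860}, map x_i to the point (x_i, x_i^2) on the parabola y = x^2. All points are on the convex hull, and walking the hull gives them in sorted x-order. Since sorting requires Omega(n log n), so does planar convex hull.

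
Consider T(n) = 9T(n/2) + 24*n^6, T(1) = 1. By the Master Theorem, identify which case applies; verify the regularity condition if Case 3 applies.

a=9, b=2, f(n)=24*n^6.
log_2(9) = 3.17 < 6.
f(n) = Omega(n^(3.17+epsilon)) for some epsilon > 0, so Case 3 is the candidate.
Regularity: a*f(n/b) = 9*24*(n/2)^6 = (9/64)*24*n^6 <= c*f(n) with c = 9/64 < 1. Satisfied.
Case 3: T(n) = Theta(n^6).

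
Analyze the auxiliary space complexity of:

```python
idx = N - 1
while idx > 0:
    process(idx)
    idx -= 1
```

Space complexity: O(1).
Only a constant amount of auxiliary storage is used; nothing grows with n.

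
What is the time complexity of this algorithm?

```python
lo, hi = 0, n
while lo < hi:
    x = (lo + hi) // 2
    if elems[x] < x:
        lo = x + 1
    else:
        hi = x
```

Time complexity: O(log n).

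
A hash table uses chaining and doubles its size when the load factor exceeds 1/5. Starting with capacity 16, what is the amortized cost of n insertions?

Rehashing occurs when load exceeds 1/5. Total rehash cost is geometric series summing to O(n). Each insertion itself is O(1). Amortized: O(1).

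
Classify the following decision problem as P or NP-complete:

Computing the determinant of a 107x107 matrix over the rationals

This problem is in P: Gaussian elimination runs in O(n^3).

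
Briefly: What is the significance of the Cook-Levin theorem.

The Cook-Levin theorem proves that SAT is NP-complete. It was the first problem shown to be NP-complete, establishing the foundation for proving other problems NP-complete via reductions from SAT.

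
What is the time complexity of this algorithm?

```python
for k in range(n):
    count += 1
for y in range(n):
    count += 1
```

Time complexity: O(n).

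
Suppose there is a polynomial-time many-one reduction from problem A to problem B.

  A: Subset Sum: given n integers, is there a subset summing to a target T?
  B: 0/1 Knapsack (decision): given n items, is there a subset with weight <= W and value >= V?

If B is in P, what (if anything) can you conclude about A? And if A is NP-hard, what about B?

A poly-time reduction A <=_p B means any A-instance can be transformed to a B-instance in poly time.
If B is in P: compose the reduction with B's poly-time algorithm to solve A in poly time, so A is in P.
If A is NP-hard: every NP problem reduces to A, which reduces to B; composing reductions, every NP problem reduces to B, so B is NP-hard.
(Here in fact A is NP-complete and B is NP-complete.)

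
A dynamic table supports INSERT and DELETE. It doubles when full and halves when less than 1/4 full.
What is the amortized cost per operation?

Using potential function Phi = |2*num_items - table_size| when load > 1/2, and Phi = table_size/2 - num_items otherwise. The gap of 1/4 vs 1/2 for shrinking prevents thrashing. Both insert and delete have O(1) amortized cost.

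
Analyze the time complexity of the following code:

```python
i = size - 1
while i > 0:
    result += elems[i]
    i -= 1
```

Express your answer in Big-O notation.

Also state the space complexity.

Time complexity: O(n).
Space complexity: O(1).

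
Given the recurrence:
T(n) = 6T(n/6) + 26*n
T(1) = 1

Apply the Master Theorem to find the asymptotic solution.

a=6, b=6, f(n)=26*n. log_6(6) = 1. Case 2: T(n) = O(n log n).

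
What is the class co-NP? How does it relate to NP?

co-NP is the class of problems whose complement is in NP. A problem is in co-NP if 'no' instances have short proofs. NP and co-NP may or may not be equal. If NP != co-NP, then P != NP. Tautology (is a formula always true?) is in co-NP.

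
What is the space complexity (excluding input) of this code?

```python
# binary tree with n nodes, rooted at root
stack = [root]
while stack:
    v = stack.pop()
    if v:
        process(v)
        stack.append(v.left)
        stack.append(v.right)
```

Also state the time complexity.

Space complexity: O(n).
Auxiliary storage grows linearly with the input size n in the worst case.
Time complexity: O(n).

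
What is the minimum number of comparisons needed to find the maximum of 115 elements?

Finding the maximum requires 114 comparisons. Each comparison eliminates exactly one candidate. With 115 candidates, we need 114 eliminations.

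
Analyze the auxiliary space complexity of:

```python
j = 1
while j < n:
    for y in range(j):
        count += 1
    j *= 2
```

Space complexity: O(1).
Only a constant amount of auxiliary storage is used; nothing grows with n.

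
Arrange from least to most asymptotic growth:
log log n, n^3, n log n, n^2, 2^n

Ordered by growth rate: log log n < n log n < n^2 < n^3 < 2^n.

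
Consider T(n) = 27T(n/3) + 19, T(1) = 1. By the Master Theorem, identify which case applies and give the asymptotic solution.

a=27, b=3, f(n)=19.
log_3(27) = 3 > 0.
Since f(n) = O(n^0) is polynomially smaller than n^3, Case 1 applies.
T(n) = Theta(n^3).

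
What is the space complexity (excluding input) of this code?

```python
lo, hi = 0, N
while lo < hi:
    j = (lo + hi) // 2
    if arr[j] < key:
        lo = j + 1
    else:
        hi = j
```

Space complexity: O(1).
Only a constant amount of auxiliary storage is used; nothing grows with n.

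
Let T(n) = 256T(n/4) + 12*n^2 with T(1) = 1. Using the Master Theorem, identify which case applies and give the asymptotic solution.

a=256, b=4, f(n)=12*n^2.
log_4(256) = 4 > 2.
Since f(n) = O(n^2) is polynomially smaller than n^4, Case 1 applies.
T(n) = Theta(n^4).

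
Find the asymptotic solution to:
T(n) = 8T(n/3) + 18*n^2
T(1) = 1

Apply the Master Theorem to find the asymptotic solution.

a=8, b=3, f(n)=18*n^2. log_3(8) = 1.893 < 2. Case 3: T(n) = O(n^2).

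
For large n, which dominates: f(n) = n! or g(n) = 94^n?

f(n) = n! grows faster: n!/94^n -> infinity by Stirling.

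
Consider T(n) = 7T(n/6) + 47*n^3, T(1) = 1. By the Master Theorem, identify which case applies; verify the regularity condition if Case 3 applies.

a=7, b=6, f(n)=47*n^3.
log_6(7) = 1.086 < 3.
f(n) = Omega(n^(1.086+epsilon)) for some epsilon > 0, so Case 3 is the candidate.
Regularity: a*f(n/b) = 7*47*(n/6)^3 = (7/216)*47*n^3 <= c*f(n) with c = 7/216 < 1. Satisfied.
Case 3: T(n) = Theta(n^3).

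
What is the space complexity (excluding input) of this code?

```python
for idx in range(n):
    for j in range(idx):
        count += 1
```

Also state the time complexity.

Space complexity: O(1).
Only a constant amount of auxiliary storage is used; nothing grows with n.
Time complexity: O(n^2).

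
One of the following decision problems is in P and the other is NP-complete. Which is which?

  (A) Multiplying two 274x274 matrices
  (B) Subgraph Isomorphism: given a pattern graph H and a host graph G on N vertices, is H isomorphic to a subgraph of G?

(A) is P: the schoolbook algorithm runs in O(n^3).
(B) is NP-complete: generalizes Clique and Hamiltonian Path (pattern size is part of the input).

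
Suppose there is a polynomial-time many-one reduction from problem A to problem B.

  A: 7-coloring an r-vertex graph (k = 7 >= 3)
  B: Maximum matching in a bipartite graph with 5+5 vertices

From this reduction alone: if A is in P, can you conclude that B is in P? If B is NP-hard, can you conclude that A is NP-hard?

A poly-time reduction A <=_p B transfers tractability DOWN (B easy => A easy) and hardness UP (A hard => B hard), not the reverse.
From A in P, the reduction alone does NOT give B in P: any problem in P trivially reduces to SAT, yet SAT is not known to be in P.
From B NP-hard, the reduction alone does NOT give A NP-hard: again, easy problems reduce to hard ones.
(Here in fact A is NP-complete and B is in P, so no such reduction is known -- its existence would imply P = NP; the analysis concerns only what the assumed reduction would or would not let you conclude.)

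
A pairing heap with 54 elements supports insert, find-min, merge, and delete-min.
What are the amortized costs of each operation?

Pairing heaps are self-adjusting heap-ordered trees. Insert and merge link two roots: O(1). Find-min reads the root: O(1). Delete-min removes the root, then pairs children in two passes; amortized cost is O(log 54) = O(log n).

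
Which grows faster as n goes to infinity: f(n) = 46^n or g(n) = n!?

g(n) = n! grows faster: n!/46^n -> infinity by Stirling.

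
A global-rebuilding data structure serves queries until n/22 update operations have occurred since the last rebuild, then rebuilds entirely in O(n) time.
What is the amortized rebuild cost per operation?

The O(n) rebuild is triggered by n/22 operations, so each contributes O(n)/(n/22) = O(22) = O(1) to the rebuild cost.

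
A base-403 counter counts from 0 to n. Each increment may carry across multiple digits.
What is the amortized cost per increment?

Digit at position i changes every 403^i increments. Total digit changes over n increments: n * 403/(403-1) = O(n). Amortized: O(1).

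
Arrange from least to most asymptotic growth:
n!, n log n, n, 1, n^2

Ordered by growth rate: 1 < n < n log n < n^2 < n!.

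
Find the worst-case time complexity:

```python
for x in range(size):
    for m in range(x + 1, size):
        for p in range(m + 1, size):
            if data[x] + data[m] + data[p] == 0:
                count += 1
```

Time complexity: O(n^3).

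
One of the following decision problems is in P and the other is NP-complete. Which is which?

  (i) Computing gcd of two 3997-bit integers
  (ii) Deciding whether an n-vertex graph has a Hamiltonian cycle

(i) is P: the Euclidean algorithm runs in polynomial time in the bit-length.
(ii) is NP-complete: one of Karp's 21 NP-complete problems.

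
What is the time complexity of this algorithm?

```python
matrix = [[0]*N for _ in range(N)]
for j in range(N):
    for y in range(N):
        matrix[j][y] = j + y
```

Time complexity: O(n^2).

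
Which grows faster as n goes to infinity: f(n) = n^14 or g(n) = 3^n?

g(n) = 3^n grows faster: any exponential with base > 1 dominates every polynomial.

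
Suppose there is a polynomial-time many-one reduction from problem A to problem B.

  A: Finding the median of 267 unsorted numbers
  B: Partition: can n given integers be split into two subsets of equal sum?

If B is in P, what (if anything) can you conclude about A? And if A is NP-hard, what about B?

A poly-time reduction A <=_p B means any A-instance can be transformed to a B-instance in poly time.
If B is in P: compose the reduction with B's poly-time algorithm to solve A in poly time, so A is in P.
If A is NP-hard: every NP problem reduces to A, which reduces to B; composing reductions, every NP problem reduces to B, so B is NP-hard.
(Here in fact A is P and B is NP-complete.)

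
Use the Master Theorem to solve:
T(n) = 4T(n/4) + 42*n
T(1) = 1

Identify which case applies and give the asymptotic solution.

a=4, b=4, f(n)=42*n.
log_4(4) = 1, so n^(log_b(a)) = n.
f(n) = Theta(n), so Case 2 applies.
T(n) = Theta(n log n).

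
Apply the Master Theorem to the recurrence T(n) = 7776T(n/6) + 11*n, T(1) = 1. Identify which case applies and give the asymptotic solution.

a=7776, b=6, f(n)=11*n.
log_6(7776) = 5 > 1.
Since f(n) = O(n^1) is polynomially smaller than n^5, Case 1 applies.
T(n) = Theta(n^5).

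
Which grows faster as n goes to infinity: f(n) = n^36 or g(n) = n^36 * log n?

g(n) = n^36 * log n grows faster: extra log n factor -> infinity.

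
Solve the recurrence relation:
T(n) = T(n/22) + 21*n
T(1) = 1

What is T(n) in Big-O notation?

Geometric series: 21*n*(1 + 1/22 + 1/22^2 + ...) = O(n). T(n) = O(n).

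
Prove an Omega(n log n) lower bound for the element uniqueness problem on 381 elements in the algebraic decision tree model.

In the algebraic decision tree model, element uniqueness on 381 elements is equivalent to determining which cell of an arrangement of C(381,2) = 72390 hyperplanes x_i = x_j contains the input point. Ben-Or's theorem shows this requires Omega(n log n).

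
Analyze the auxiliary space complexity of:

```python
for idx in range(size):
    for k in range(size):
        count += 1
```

Space complexity: O(1).
Only a constant amount of auxiliary storage is used; nothing grows with n.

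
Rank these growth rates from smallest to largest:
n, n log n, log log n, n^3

Ordered by growth rate: log log n < n < n log n < n^3.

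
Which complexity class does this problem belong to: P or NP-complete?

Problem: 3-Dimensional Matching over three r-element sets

This problem is NP-complete: one of Karp's 21 NP-complete problems.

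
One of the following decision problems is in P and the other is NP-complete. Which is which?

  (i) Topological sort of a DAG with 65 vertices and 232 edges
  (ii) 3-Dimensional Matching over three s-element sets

(i) is P: DFS-based topological sort runs in O(V+E).
(ii) is NP-complete: one of Karp's 21 NP-complete problems.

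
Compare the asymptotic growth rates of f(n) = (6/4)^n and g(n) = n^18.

f(n) = (6/4)^n grows faster: (6/4)^n is exponential with base 6/4 > 1, dominating every polynomial.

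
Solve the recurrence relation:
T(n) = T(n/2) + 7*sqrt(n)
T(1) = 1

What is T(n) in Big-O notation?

Each level contributes sqrt(n/2^k). Geometric series with ratio 1/sqrt(2) < 1 sums to O(sqrt(n)).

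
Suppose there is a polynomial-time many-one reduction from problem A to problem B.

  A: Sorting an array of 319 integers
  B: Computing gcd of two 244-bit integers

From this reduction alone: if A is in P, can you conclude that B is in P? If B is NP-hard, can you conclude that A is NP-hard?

A poly-time reduction A <=_p B transfers tractability DOWN (B easy => A easy) and hardness UP (A hard => B hard), not the reverse.
From A in P, the reduction alone does NOT give B in P: any problem in P trivially reduces to SAT, yet SAT is not known to be in P.
From B NP-hard, the reduction alone does NOT give A NP-hard: again, easy problems reduce to hard ones.
(Here in fact A is P and B is P.)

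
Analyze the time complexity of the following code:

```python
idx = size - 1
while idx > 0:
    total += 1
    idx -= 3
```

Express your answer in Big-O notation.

Time complexity: O(n).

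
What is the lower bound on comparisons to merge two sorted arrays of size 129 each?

To merge two sorted arrays of size 129, we need at least 257 comparisons in the worst case. An adversary can force every element to be compared.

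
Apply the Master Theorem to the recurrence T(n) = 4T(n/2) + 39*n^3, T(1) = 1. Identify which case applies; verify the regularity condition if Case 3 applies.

a=4, b=2, f(n)=39*n^3.
log_2(4) = 2 < 3.
f(n) = Omega(n^(2+epsilon)) for some epsilon > 0, so Case 3 is the candidate.
Regularity: a*f(n/b) = 4*39*(n/2)^3 = (4/8)*39*n^3 <= c*f(n) with c = 4/8 < 1. Satisfied.
Case 3: T(n) = Theta(n^3).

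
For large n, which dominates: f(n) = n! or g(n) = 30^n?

f(n) = n! grows faster: n!/30^n -> infinity by Stirling.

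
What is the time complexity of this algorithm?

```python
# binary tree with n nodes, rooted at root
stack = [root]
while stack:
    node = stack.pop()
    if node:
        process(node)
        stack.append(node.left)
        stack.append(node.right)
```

Time complexity: O(n).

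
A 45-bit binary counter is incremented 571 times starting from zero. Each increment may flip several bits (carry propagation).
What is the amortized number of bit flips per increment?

Bit i flips on every 2^i-th increment, so over 571 increments bit i flips floor(571/2^i) times. Summing over i: total flips < 2 * 571. Amortized: < 2 = O(1) per increment.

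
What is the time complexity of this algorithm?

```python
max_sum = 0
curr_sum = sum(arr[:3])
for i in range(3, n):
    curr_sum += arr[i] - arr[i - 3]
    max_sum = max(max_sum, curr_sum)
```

Time complexity: O(n).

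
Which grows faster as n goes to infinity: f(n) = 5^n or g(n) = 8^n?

g(n) = 8^n grows faster: (8/5)^n -> infinity since 8/5 > 1.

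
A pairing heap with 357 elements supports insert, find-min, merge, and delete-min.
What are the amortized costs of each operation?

Pairing heaps are self-adjusting heap-ordered trees. Insert and merge link two roots: O(1). Find-min reads the root: O(1). Delete-min removes the root, then pairs children in two passes; amortized cost is O(log 357) = O(log n).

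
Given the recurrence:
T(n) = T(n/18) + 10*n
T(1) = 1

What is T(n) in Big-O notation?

Geometric series: 10*n*(1 + 1/18 + 1/18^2 + ...) = O(n). T(n) = O(n).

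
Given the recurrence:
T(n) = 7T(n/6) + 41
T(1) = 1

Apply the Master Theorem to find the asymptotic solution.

a=7, b=6, f(n)=41. log_6(7) = 1.086. Case 1 of Master Theorem: T(n) = O(n^1.086).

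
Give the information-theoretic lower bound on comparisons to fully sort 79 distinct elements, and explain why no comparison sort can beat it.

A comparison sort is a binary decision tree whose leaves are the 79! = 894618213078297528685144171539831652069808216779571907213868063227837990693501860533361810841010176000000000000000000 possible output permutations. A binary tree with L leaves has height >= ceil(log_2(L)). So any comparison sort needs >= ceil(log_2(79!)) = 389 comparisons in the worst case.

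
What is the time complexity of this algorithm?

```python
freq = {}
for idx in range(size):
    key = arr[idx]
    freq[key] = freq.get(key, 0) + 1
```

Time complexity: O(n).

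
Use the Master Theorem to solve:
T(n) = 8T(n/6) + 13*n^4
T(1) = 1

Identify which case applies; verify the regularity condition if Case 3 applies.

a=8, b=6, f(n)=13*n^4.
log_6(8) = 1.161 < 4.
f(n) = Omega(n^(1.161+epsilon)) for some epsilon > 0, so Case 3 is the candidate.
Regularity: a*f(n/b) = 8*13*(n/6)^4 = (8/1296)*13*n^4 <= c*f(n) with c = 8/1296 < 1. Satisfied.
Case 3: T(n) = Theta(n^4).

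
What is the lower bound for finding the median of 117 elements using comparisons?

To find the median of 117 elements, every element must be compared at least once, so the lower bound is Omega(n). The BFPRT algorithm achieves O(n), making this tight.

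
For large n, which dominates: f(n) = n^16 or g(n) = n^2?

f(n) = n^16 grows faster: n^16/n^2 = n^14 -> infinity.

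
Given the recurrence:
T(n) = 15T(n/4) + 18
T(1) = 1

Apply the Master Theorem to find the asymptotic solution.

a=15, b=4, f(n)=18. log_4(15) = 1.953. Case 1 of Master Theorem: T(n) = O(n^1.953).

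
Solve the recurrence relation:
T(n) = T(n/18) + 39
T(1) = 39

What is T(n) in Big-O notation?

Each step divides n by 18 and adds 39. After log_18(n) steps, T(n) = O(log n).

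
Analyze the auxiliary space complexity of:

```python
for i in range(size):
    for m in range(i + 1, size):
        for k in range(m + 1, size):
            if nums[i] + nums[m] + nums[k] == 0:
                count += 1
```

Space complexity: O(1).
Only a constant amount of auxiliary storage is used; nothing grows with n.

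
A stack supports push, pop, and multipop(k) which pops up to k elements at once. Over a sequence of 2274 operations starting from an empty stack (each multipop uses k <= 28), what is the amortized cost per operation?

Each element is pushed exactly once and popped at most once (whether by pop or as part of a multipop). So the total number of individual pops over the whole sequence is at most the number of pushes, which is at most 2274. Total work <= 2 * 2274, hence O(1) amortized per operation.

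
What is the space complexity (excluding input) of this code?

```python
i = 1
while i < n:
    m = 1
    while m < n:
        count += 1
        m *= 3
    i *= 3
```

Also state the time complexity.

Space complexity: O(1).
Only a constant amount of auxiliary storage is used; nothing grows with n.
Time complexity: O(log^2 n).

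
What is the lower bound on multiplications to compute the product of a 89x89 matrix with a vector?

A 89x89 matrix-vector product has 89 inner products of length 89. Output depends on all 89^2 = 7921 matrix entries. At least 7921 multiplications needed.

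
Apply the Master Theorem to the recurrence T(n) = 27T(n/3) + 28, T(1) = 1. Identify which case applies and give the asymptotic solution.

a=27, b=3, f(n)=28.
log_3(27) = 3 > 0.
Since f(n) = O(n^0) is polynomially smaller than n^3, Case 1 applies.
T(n) = Theta(n^3).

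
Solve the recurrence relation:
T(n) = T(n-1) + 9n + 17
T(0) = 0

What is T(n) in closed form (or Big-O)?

Dominant term in sum is 9*sum(i, i=1..n) = 9*n*(n+1)/2 = O(n^2).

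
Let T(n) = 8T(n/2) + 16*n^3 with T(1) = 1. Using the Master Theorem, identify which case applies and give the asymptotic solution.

a=8, b=2, f(n)=16*n^3.
log_2(8) = 3, so n^(log_b(a)) = n^3.
f(n) = Theta(n^3), so Case 2 applies.
T(n) = Theta(n^3 log n).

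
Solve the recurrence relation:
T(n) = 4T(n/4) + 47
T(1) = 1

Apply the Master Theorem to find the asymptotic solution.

a=4, b=4, f(n)=47. log_4(4) = 1. Case 1 of Master Theorem: T(n) = O(n^1).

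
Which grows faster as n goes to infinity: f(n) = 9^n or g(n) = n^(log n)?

f(n) = 9^n grows faster: take logs: log(n^(log n)) = (log n)^2, log(9^n) = n log 9; n dominates (log n)^2.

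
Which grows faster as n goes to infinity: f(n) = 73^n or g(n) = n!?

g(n) = n! grows faster: n!/73^n -> infinity by Stirling.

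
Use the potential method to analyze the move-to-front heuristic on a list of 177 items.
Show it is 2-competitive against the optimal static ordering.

Let Phi = number of inversions between the MTF list and the optimal static list (0 <= Phi <= C(177,2)). Accessing an element at MTF position k and optimal position j: the move-to-front destroys all k-1 inversions in front of it that are not in front in optimal (>= k-j of them) and creates at most j-1 new ones. Amortized cost <= k + (j-1) - (k-j) = 2j - 1 <= 2 * optimal cost.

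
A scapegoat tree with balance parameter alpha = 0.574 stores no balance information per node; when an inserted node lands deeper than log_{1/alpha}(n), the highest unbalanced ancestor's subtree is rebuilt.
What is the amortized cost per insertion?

Search/insert path is O(log n). A rebuild of a subtree of size s costs O(s), but with alpha = 0.574 at least Omega(s) insertions must have occurred in that subtree since its last rebuild. Charging O(1) of the rebuild to each such insertion gives O(log n) amortized.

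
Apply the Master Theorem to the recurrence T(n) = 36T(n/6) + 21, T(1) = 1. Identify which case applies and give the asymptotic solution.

a=36, b=6, f(n)=21.
log_6(36) = 2 > 0.
Since f(n) = O(n^0) is polynomially smaller than n^2, Case 1 applies.
T(n) = Theta(n^2).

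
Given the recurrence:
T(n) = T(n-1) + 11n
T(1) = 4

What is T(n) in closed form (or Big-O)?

Unrolling: T(n) = 4 + 11*(2 + 3 + ... + n) = 4 + 11*(n(n+1)/2 - 1) = O(n^2).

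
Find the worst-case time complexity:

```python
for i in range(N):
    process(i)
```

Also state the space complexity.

Time complexity: O(n).
Space complexity: O(1).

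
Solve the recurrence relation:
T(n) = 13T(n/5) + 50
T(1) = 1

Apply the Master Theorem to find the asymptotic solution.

a=13, b=5, f(n)=50. log_5(13) = 1.594. Case 1 of Master Theorem: T(n) = O(n^1.594).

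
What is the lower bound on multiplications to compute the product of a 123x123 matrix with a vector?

A 123x123 matrix-vector product has 123 inner products of length 123. Output depends on all 123^2 = 15129 matrix entries. At least 15129 multiplications needed.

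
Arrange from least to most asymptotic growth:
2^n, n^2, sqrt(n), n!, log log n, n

Ordered by growth rate: log log n < sqrt(n) < n < n^2 < 2^n < n!.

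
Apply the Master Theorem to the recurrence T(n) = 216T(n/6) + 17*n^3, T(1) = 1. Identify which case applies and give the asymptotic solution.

a=216, b=6, f(n)=17*n^3.
log_6(216) = 3, so n^(log_b(a)) = n^3.
f(n) = Theta(n^3), so Case 2 applies.
T(n) = Theta(n^3 log n).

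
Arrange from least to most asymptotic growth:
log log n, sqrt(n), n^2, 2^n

Ordered by growth rate: log log n < sqrt(n) < n^2 < 2^n.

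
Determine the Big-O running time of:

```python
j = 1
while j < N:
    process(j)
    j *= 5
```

Time complexity: O(log n).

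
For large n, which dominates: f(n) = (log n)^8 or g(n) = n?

g(n) = n grows faster: any positive polynomial dominates any polylog.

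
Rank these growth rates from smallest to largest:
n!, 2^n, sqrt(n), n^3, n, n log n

Ordered by growth rate: sqrt(n) < n < n log n < n^3 < 2^n < n!.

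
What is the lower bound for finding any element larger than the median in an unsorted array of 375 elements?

To find an element larger than the median of 375 elements, we must see Omega(n) elements. Without seeing enough elements, an adversary can make any unseen element the median.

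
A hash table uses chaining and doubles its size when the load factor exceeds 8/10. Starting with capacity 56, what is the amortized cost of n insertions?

Rehashing occurs when load exceeds 8/10. Total rehash cost is geometric series summing to O(n). Each insertion itself is O(1). Amortized: O(1).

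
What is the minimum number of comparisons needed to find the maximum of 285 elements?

Finding the maximum requires 284 comparisons. Each comparison eliminates exactly one candidate. With 285 candidates, we need 284 eliminations.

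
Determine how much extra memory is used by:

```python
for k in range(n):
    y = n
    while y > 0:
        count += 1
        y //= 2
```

Space complexity: O(1).
Only a constant amount of auxiliary storage is used; nothing grows with n.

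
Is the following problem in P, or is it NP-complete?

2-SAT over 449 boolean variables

This problem is in P: 2-SAT is solvable in linear time via implication-graph SCCs.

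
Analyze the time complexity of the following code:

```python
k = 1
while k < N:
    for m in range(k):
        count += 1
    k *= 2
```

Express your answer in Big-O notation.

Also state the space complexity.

Time complexity: O(n).
Space complexity: O(1).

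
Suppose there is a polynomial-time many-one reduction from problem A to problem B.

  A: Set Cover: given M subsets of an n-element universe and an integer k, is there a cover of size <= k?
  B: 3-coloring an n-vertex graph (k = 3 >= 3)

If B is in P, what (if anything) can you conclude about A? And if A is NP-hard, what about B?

A poly-time reduction A <=_p B means any A-instance can be transformed to a B-instance in poly time.
If B is in P: compose the reduction with B's poly-time algorithm to solve A in poly time, so A is in P.
If A is NP-hard: every NP problem reduces to A, which reduces to B; composing reductions, every NP problem reduces to B, so B is NP-hard.
(Here in fact A is NP-complete and B is NP-complete.)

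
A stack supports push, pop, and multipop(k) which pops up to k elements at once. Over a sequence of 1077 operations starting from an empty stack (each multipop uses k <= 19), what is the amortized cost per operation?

Each element is pushed exactly once and popped at most once (whether by pop or as part of a multipop). So the total number of individual pops over the whole sequence is at most the number of pushes, which is at most 1077. Total work <= 2 * 1077, hence O(1) amortized per operation.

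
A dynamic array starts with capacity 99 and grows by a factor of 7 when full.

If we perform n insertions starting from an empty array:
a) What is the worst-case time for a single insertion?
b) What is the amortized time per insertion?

(a) Worst-case single insertion: O(n) -- when the array is full at capacity c, the resize copies all c elements, and c can be Theta(n).
(b) Resizes happen at sizes 99, 693, 4851, ... Total copy cost for n insertions: 99 + 693 + ... = O(n) (geometric series with ratio 1/7). Amortized cost per insertion: O(n)/n = O(1).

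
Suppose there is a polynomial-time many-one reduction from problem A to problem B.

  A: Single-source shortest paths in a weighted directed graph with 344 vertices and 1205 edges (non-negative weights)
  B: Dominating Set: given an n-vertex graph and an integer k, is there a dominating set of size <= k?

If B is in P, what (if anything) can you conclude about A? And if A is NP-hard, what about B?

A poly-time reduction A <=_p B means any A-instance can be transformed to a B-instance in poly time.
If B is in P: compose the reduction with B's poly-time algorithm to solve A in poly time, so A is in P.
If A is NP-hard: every NP problem reduces to A, which reduces to B; composing reductions, every NP problem reduces to B, so B is NP-hard.
(Here in fact A is P and B is NP-complete.)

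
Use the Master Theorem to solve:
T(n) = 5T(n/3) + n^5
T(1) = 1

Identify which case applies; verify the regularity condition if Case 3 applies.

a=5, b=3, f(n)=n^5.
log_3(5) = 1.465 < 5.
f(n) = Omega(n^(1.465+epsilon)) for some epsilon > 0, so Case 3 is the candidate.
Regularity: a*f(n/b) = 5*1*(n/3)^5 = (5/243)*1*n^5 <= c*f(n) with c = 5/243 < 1. Satisfied.
Case 3: T(n) = Theta(n^5).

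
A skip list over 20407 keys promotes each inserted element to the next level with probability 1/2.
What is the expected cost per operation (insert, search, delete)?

Expected number of levels is O(log_2(20407)) = O(log n). A search visits O(1) expected nodes per level over O(log n) levels. Insert/delete are a search plus O(1) pointer updates per level. Expected O(log n) per operation.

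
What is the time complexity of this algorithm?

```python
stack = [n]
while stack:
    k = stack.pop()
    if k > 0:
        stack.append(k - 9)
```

Time complexity: O(n).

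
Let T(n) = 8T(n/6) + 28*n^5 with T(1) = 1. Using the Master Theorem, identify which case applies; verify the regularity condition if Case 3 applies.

a=8, b=6, f(n)=28*n^5.
log_6(8) = 1.161 < 5.
f(n) = Omega(n^(1.161+epsilon)) for some epsilon > 0, so Case 3 is the candidate.
Regularity: a*f(n/b) = 8*28*(n/6)^5 = (8/7776)*28*n^5 <= c*f(n) with c = 8/7776 < 1. Satisfied.
Case 3: T(n) = Theta(n^5).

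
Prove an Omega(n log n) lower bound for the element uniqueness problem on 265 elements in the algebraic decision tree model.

In the algebraic decision tree model, element uniqueness on 265 elements is equivalent to determining which cell of an arrangement of C(265,2) = 34980 hyperplanes x_i = x_j contains the input point. Ben-Or's theorem shows this requires Omega(n log n).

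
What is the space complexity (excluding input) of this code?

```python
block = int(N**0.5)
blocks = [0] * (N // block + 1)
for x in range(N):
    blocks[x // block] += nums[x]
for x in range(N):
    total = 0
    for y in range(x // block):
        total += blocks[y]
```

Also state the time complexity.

Space complexity: O(sqrt(n)).
Storage scales with sqrt(n).
Time complexity: O(n * sqrt(n)).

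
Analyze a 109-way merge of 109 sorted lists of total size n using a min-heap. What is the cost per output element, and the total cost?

Maintain a min-heap of size 109 holding the current head of each list. Each output step does one extract-min (O(log 109)) and one insert of that list's next element (O(log 109)). Each of the n elements passes through the heap exactly once, so the total cost is O(n log 109), i.e. O(log 109) per output element.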